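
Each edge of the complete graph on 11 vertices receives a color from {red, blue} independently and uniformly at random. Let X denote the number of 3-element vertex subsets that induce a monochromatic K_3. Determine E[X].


Let X = Σ_S X_S over the C(11, 3) = 165 subsets S of size 3, where X_S = 1 if the K_3 on S is monochromatic.
For a fixed S, the K_3 on S has C(3, 2) = 3 edges. P[all 3 edges red] = (1/2)^3, and likewise for blue, so P[monochromatic] = 2·(1/2)^3 = 2^{1 − 3} = 1/4.
By linearity: E[X] = C(11, 3) · 2^{1 − 3} = 165 · 1/4 = 165/4.
Numerically: E[X] ≈ 41.2500.

E[X] = C(11,3)·2^(1−C(3,2)) = 165/4 ≈ 41.2500.


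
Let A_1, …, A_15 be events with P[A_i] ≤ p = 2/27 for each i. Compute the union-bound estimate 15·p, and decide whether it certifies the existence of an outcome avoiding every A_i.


Union bound: P[∪_{i=1}^{15} A_i] ≤ Σ_i P[A_i] ≤ 15·p = 15·(2/27) = 10/9.
Numerically: 10/9 ≈ 1.11111.
Is 10/9 < 1? NO.
Since the bound 10/9 is ≥ 1, the union bound is uninformative here; it does NOT by itself certify existence.

15·p = 10/9 ≈ 1.11111; existence NOT certified by the union bound.


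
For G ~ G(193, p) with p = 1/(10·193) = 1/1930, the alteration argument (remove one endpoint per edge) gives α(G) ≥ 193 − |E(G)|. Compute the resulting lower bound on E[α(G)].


E[|E(G)|] = C(193, 2)·p = 18528 · (1/1930) = 48/5.
E[α(G)] ≥ n − E[|E(G)|] = 193 − 48/5 = 917/5.
Numerically: ≈ 183.40000.
(This is only a lower bound; the true E[α(G)] may be larger.)

E[α(G)] ≥ 917/5 ≈ 183.40000.


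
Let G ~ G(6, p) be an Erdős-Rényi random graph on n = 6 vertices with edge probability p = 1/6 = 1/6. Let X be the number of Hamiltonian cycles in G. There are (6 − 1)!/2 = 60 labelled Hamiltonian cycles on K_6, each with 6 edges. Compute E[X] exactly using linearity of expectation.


K_6 has (6 − 1)!/2 = 60 labelled Hamiltonian cycles.
For each such Hamiltonian cycle H, let X_H = 1 if all 6 edges of H are present in G. Then P[X_H = 1] = p^{6} = (1/6)^{6} = 1/46656.
By linearity: E[X] = Σ_H E[X_H] = 60 · p^{6} = 60 · 1/46656 = 5/3888.
Numerically: E[X] ≈ 0.00128601.

E[X] = 60 · (1/6)^{6} = 5/3888 ≈ 0.00128601.


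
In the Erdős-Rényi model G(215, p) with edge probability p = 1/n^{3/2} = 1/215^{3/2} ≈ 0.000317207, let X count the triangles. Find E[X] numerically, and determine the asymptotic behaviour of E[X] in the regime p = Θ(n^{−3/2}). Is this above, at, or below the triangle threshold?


Number of potential triangles: C(215, 3) = 1633355.
Each occurs with probability p³ ≈ (0.000317207)³ ≈ 3.19173577e-11.
By linearity: E[X] = C(215, 3)·p³ ≈ 1633355 · 3.19173577e-11 ≈ 0.000052.
Since α = 3/2 > 1, p = c/n^{3/2} = o(1/n) is below the triangle threshold p ~ 1/n. Asymptotically E[X] ~ (c³/6)·n^{3(1−α)} = (1³/6)·n^{-1.5} → 0, so by Markov's inequality G has no triangles w.h.p.

E[X] ≈ 0.000052; in regime p = Θ(1/n^{3/2}) E[X] tends to 0 (below the triangle threshold p ~ 1/n).


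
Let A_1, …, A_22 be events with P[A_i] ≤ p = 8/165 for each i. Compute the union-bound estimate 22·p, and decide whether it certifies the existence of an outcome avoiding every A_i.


Union bound: P[∪_{i=1}^{22} A_i] ≤ Σ_i P[A_i] ≤ 22·p = 22·(8/165) = 16/15.
Numerically: 16/15 ≈ 1.0667.
Is 16/15 < 1? NO.
Since the bound 16/15 is ≥ 1, the union bound is uninformative here; it does NOT by itself certify existence.

22·p = 16/15 ≈ 1.0667; existence NOT certified by the union bound.


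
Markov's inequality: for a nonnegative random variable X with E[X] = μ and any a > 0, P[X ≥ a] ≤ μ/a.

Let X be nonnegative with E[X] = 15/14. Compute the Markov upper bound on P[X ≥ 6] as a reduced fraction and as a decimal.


μ = E[X] = 15/14, a = 6.
Markov: P[X ≥ 6] ≤ μ/a = (15/14)/6 = 5/28.
Numerically: ≈ 0.179.
(Since a = 6 > μ = 1.071, the bound 5/28 is < 1 and informative.)

P[X ≥ 6] ≤ 5/28 ≈ 0.179.


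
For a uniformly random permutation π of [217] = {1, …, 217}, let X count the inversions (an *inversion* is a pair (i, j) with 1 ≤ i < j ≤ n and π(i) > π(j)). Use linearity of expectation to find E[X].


Write X = Σ X_I over the C(217, 2) = 23436 pairs i < j, with X_I the indicator of one inversion.
There are 23436 indicators.
For each fixed pair i < j, the values π(i) and π(j) are two distinct elements of {1, …, 217} in uniformly random order; by symmetry P[π(i) > π(j)] = 1/2.
By linearity: E[X] = 23436 · (1/2) = C(217, 2) · (1/2) = 23436/2 = 11718 ≈ 11718.000.

E[X] = 11718 = 11718.000.


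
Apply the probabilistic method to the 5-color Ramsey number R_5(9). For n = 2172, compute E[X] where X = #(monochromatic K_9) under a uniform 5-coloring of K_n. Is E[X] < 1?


E[X] = C(2172, 9) · 5^{1 − 36} = 2915866900084148060642020 · 5^{−35} = 2915866900084148060642020/2910383045673370361328125.
As a reduced fraction: E[X] = 583173380016829612128404/582076609134674072265625 ≈ 1.0018842.
Is E[X] < 1? NO.
Since E[X] ≥ 1, the first-moment bound is inconclusive at n = 2172; it does NOT by itself certify R_5(9) > 2172.

E[X] = 583173380016829612128404/582076609134674072265625 ≈ 1.0018842; E[X] ≥ 1; first-moment method inconclusive here.


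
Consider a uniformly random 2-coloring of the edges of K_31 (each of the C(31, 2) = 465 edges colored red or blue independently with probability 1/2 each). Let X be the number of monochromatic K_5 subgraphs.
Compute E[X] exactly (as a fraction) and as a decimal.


Let X = Σ_S X_S over the C(31, 5) = 169911 subsets S of size 5, where X_S = 1 if the K_5 on S is monochromatic.
For a fixed S, the K_5 on S has C(5, 2) = 10 edges. P[all 10 edges red] = (1/2)^10, and likewise for blue, so P[monochromatic] = 2·(1/2)^10 = 2^{1 − 10} = 1/512.
By linearity of expectation: E[X] = C(31, 5) · 2^{1 − 10} = 169911 · 1/512 = 169911/512.
Numerically: E[X] ≈ 331.857422.

E[X] = C(31,5)·2^(1−C(5,2)) = 169911/512 ≈ 331.857422.


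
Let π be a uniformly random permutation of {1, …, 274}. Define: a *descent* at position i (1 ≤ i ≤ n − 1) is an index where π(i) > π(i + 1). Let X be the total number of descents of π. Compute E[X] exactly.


Write X = Σ X_I over i = 1, …, 273, with X_I the indicator of one descent.
There are 273 indicators.
For each fixed i, the pair (π(i), π(i+1)) is a uniformly random ordered pair of distinct values from {1, …, 274}; by symmetry P[π(i) > π(i+1)] = 1/2.
By linearity: E[X] = 273 · (1/2) = (274 − 1) · (1/2) = 273/2 ≈ 136.500.

E[X] = 273/2 = 136.500.


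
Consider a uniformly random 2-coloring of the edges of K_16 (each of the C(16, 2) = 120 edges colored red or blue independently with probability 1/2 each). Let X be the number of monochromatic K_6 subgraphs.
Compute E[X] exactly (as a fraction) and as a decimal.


Let X = Σ_S X_S over the C(16, 6) = 8008 subsets S of size 6, where X_S = 1 if the K_6 on S is monochromatic.
For a fixed S, the K_6 on S has C(6, 2) = 15 edges. P[all 15 edges red] = (1/2)^15, and likewise for blue, so P[monochromatic] = 2·(1/2)^15 = 2^{1 − 15} = 1/16384.
By linearity: E[X] = C(16, 6) · 2^{1 − 15} = 8008 · 1/16384 = 1001/2048.
Numerically: E[X] ≈ 0.48877.

E[X] = C(16,6)·2^(1−C(6,2)) = 1001/2048 ≈ 0.48877.


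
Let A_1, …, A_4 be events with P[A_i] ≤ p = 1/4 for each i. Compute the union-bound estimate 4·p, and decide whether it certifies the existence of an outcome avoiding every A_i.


Union bound: P[∪_{i=1}^{4} A_i] ≤ Σ_i P[A_i] ≤ 4·p = 4·(1/4) = 1.
Numerically: 1 ≈ 1.00000.
Is 1 < 1? NO.
Since the bound 1 is ≥ 1, the union bound is uninformative here; it does NOT by itself certify existence.

4·p = 1 ≈ 1.00000; existence NOT certified by the union bound.


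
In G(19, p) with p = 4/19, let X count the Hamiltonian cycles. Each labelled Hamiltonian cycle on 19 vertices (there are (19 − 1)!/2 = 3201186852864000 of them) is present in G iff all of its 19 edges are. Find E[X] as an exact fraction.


K_19 has (19 − 1)!/2 = 3201186852864000 labelled Hamiltonian cycles.
For each such Hamiltonian cycle H, let X_H = 1 if all 19 edges of H are present in G. Then P[X_H = 1] = p^{19} = (4/19)^{19} = 274877906944/1978419655660313589123979.
By linearity: E[X] = Σ_H E[X_H] = 3201186852864000 · p^{19} = 3201186852864000 · 274877906944/1978419655660313589123979 = 879935541851906811887616000/1978419655660313589123979.
Numerically: E[X] ≈ 444.767.

E[X] = 3201186852864000 · (4/19)^{19} = 879935541851906811887616000/1978419655660313589123979 ≈ 444.767.


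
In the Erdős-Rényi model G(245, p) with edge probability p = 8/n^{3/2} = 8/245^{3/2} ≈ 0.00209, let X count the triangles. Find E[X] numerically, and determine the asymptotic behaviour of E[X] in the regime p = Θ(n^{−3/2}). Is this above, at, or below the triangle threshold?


Number of potential triangles: C(245, 3) = 2421090.
Each occurs with probability p³ ≈ (0.00209)³ ≈ 9.07868e-09.
By linearity: E[X] = C(245, 3)·p³ ≈ 2421090 · 9.07868e-09 ≈ 0.022.
Since α = 3/2 > 1, p = c/n^{3/2} = o(1/n) is below the triangle threshold p ~ 1/n. Asymptotically E[X] ~ (c³/6)·n^{3(1−α)} = (8³/6)·n^{-1.5} → 0, so by Markov's inequality G has no triangles w.h.p.

E[X] ≈ 0.022; in regime p = Θ(1/n^{3/2}) E[X] tends to 0 (below the triangle threshold p ~ 1/n).


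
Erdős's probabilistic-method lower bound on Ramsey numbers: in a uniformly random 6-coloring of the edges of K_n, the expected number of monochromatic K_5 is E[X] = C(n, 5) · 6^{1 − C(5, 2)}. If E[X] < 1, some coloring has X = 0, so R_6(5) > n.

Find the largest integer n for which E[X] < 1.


We need C(n, 5) · 6^{1 − 10} < 1, i.e. C(n, 5) < 6^{10 − 1} = 10077696.
Check values of n near the boundary:
  n = 66: C(66, 5) = 8936928; 8936928 < 10077696? YES
  n = 67: C(67, 5) = 9657648; 9657648 < 10077696? YES
  n = 68: C(68, 5) = 10424128; 10424128 < 10077696? NO
  n = 69: C(69, 5) = 11238513; 11238513 < 10077696? NO
  n = 70: C(70, 5) = 12103014; 12103014 < 10077696? NO
The largest n with C(n, 5) < 10077696 is n = 67 (where E[X] = 67067/69984 ≈ 0.9583190). Hence R_6(5) > 67, i.e. R_6(5) ≥ 68.

Largest n = 67; hence R_6(5) > 67.


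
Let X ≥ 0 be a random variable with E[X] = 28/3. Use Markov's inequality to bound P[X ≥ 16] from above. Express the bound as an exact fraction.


μ = E[X] = 28/3, a = 16.
Markov: P[X ≥ 16] ≤ μ/a = (28/3)/16 = 7/12.
Numerically: ≈ 0.583333.
(Since a = 16 > μ = 9.333333, the bound 7/12 is < 1 and informative.)

P[X ≥ 16] ≤ 7/12 ≈ 0.583333.


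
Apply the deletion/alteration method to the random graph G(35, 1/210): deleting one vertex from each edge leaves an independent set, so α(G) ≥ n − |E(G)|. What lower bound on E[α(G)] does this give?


E[|E(G)|] = C(35, 2)·p = 595 · (1/210) = 17/6.
E[α(G)] ≥ n − E[|E(G)|] = 35 − 17/6 = 193/6.
Numerically: ≈ 32.16667.
(This is only a lower bound; the true E[α(G)] may be larger.)

E[α(G)] ≥ 193/6 ≈ 32.16667.


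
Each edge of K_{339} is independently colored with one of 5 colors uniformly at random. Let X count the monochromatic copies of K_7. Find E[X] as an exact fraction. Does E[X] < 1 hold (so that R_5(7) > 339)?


E[X] = C(339, 7) · 5^{1 − 21} = 95915887062372 · 5^{−20} = 95915887062372/95367431640625.
As a reduced fraction: E[X] = 95915887062372/95367431640625 ≈ 1.00575.
Is E[X] < 1? NO.
Since E[X] ≥ 1, the first-moment bound is inconclusive at n = 339; it does NOT by itself certify R_5(7) > 339.

E[X] = 95915887062372/95367431640625 ≈ 1.00575; E[X] ≥ 1; first-moment method inconclusive here.


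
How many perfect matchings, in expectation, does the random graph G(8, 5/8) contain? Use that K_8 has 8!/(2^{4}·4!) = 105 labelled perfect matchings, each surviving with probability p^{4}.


K_8 has 8!/(2^{4}·4!) = 105 labelled perfect matchings.
For each such perfect matching H, let X_H = 1 if all 4 edges of H are present in G. Then P[X_H = 1] = p^{4} = (5/8)^{4} = 625/4096.
By linearity of expectation: E[X] = Σ_H E[X_H] = 105 · p^{4} = 105 · 625/4096 = 65625/4096.
Numerically: E[X] ≈ 16.

E[X] = 105 · (5/8)^{4} = 65625/4096 ≈ 16.


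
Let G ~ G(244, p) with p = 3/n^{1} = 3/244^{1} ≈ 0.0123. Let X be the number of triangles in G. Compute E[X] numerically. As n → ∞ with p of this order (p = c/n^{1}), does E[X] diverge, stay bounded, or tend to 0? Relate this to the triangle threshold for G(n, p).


Number of potential triangles: C(244, 3) = 2391444.
Each occurs with probability p³ ≈ (0.0123)³ ≈ 1.85864e-06.
By linearity: E[X] = C(244, 3)·p³ ≈ 2391444 · 1.85864e-06 ≈ 4.445.
Here α = 1, so p = 3/n is exactly at the triangle threshold p ~ 1/n. Asymptotically E[X] → c³/6 = 3³/6 = 9/2 ≈ 4.500, a bounded constant. In this regime the triangle count is asymptotically Poisson(c³/6).

E[X] ≈ 4.445; in regime p = Θ(1/n^{1}) E[X] stays bounded (at the triangle threshold p ~ 1/n).


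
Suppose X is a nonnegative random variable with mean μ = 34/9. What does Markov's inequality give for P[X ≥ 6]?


μ = E[X] = 34/9, a = 6.
Markov: P[X ≥ 6] ≤ μ/a = (34/9)/6 = 17/27.
Numerically: ≈ 0.630.
(Since a = 6 > μ = 3.778, the bound 17/27 is < 1 and informative.)

P[X ≥ 6] ≤ 17/27 ≈ 0.630.


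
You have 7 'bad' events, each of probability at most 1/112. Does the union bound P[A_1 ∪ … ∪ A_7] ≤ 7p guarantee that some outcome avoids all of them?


Union bound: P[∪_{i=1}^{7} A_i] ≤ Σ_i P[A_i] ≤ 7·p = 7·(1/112) = 1/16.
Numerically: 1/16 ≈ 0.0625000.
Is 1/16 < 1? YES.
Since P[∪ A_i] ≤ 1/16 < 1, the complement has P[∩ A_i^c] ≥ 1 − 1/16 = 15/16 > 0, so some outcome avoids every A_i.

7·p = 1/16 ≈ 0.0625000; existence CERTIFIED by the union bound.


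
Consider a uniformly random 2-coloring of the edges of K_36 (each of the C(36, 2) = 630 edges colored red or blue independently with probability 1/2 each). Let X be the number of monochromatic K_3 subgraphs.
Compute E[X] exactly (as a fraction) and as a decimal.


Let X = Σ_S X_S over the C(36, 3) = 7140 subsets S of size 3, where X_S = 1 if the K_3 on S is monochromatic.
For a fixed S, the K_3 on S has C(3, 2) = 3 edges. P[all 3 edges red] = (1/2)^3, and likewise for blue, so P[monochromatic] = 2·(1/2)^3 = 2^{1 − 3} = 1/4.
By linearity: E[X] = C(36, 3) · 2^{1 − 3} = 7140 · 1/4 = 1785.
Numerically: E[X] ≈ 1785.000.

E[X] = C(36,3)·2^(1−C(3,2)) = 1785 ≈ 1785.000.


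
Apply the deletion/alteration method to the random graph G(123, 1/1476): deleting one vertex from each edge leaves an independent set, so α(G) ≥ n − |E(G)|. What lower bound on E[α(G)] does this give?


E[|E(G)|] = C(123, 2)·p = 7503 · (1/1476) = 61/12.
E[α(G)] ≥ n − E[|E(G)|] = 123 − 61/12 = 1415/12.
Numerically: ≈ 117.917.
(This is only a lower bound; the true E[α(G)] may be larger.)

E[α(G)] ≥ 1415/12 ≈ 117.917.


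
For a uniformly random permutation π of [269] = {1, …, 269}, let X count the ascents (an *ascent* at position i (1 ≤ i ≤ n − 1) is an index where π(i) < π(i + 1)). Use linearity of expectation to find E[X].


Write X = Σ X_I over i = 1, …, 268, with X_I the indicator of one ascent.
There are 268 indicators.
For each fixed i, the pair (π(i), π(i+1)) is a uniformly random ordered pair of distinct values from {1, …, 269}; by symmetry P[π(i) < π(i+1)] = 1/2.
By linearity: E[X] = 268 · (1/2) = (269 − 1) · (1/2) = 134 ≈ 134.0000.

E[X] = 134 = 134.0000.


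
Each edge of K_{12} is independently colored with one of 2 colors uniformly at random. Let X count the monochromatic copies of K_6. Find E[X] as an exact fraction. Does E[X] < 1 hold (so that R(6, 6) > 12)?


E[X] = C(12, 6) · 2^{1 − 15} = 924 · 2^{−14} = 924/16384.
As a reduced fraction: E[X] = 231/4096 ≈ 0.0564.
Is E[X] < 1? YES.
Since E[X] < 1, there exists a 2-coloring of K_{12} with no monochromatic K_6; hence R(6, 6) > 12.

E[X] = 231/4096 ≈ 0.0564; E[X] < 1, so R(6, 6) > 12.


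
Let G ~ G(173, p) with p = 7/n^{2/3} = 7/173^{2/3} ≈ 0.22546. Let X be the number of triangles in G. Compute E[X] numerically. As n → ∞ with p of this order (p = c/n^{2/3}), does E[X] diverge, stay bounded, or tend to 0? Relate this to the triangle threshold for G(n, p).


Number of potential triangles: C(173, 3) = 848046.
Each occurs with probability p³ ≈ (0.22546)³ ≈ 1.1460456e-02.
By linearity: E[X] = C(173, 3)·p³ ≈ 848046 · 1.1460456e-02 ≈ 9718.99422.
Since α = 2/3 < 1, p = c/n^{2/3} ≫ 1/n is above the triangle threshold p ~ 1/n. Asymptotically E[X] ~ (c³/6)·n^{3(1−α)} = (7³/6)·n^{1} → ∞; triangles are abundant w.h.p.

E[X] ≈ 9718.99422; in regime p = Θ(1/n^{2/3}) E[X] diverges (above the triangle threshold p ~ 1/n).


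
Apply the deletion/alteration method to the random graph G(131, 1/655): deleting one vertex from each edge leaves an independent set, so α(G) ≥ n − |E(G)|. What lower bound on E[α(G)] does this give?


E[|E(G)|] = C(131, 2)·p = 8515 · (1/655) = 13.
E[α(G)] ≥ n − E[|E(G)|] = 131 − 13 = 118.
Numerically: ≈ 118.0000.
(This is only a lower bound; the true E[α(G)] may be larger.)

E[α(G)] ≥ 118 ≈ 118.0000.


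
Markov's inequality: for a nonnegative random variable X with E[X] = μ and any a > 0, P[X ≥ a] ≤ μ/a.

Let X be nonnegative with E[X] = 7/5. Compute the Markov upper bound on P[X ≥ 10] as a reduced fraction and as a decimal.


μ = E[X] = 7/5, a = 10.
Markov: P[X ≥ 10] ≤ μ/a = (7/5)/10 = 7/50.
Numerically: ≈ 0.14000.
(Since a = 10 > μ = 1.40000, the bound 7/50 is < 1 and informative.)

P[X ≥ 10] ≤ 7/50 ≈ 0.14000.


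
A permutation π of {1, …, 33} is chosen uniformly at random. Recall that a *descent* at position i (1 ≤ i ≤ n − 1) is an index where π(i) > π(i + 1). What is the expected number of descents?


Write X = Σ X_I over i = 1, …, 32, with X_I the indicator of one descent.
There are 32 indicators.
For each fixed i, the pair (π(i), π(i+1)) is a uniformly random ordered pair of distinct values from {1, …, 33}; by symmetry P[π(i) > π(i+1)] = 1/2.
By linearity: E[X] = 32 · (1/2) = (33 − 1) · (1/2) = 16 ≈ 16.000.

E[X] = 16 = 16.000.


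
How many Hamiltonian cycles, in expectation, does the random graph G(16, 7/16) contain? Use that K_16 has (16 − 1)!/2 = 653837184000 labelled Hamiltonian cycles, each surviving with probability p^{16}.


K_16 has (16 − 1)!/2 = 653837184000 labelled Hamiltonian cycles.
For each such Hamiltonian cycle H, let X_H = 1 if all 16 edges of H are present in G. Then P[X_H = 1] = p^{16} = (7/16)^{16} = 33232930569601/18446744073709551616.
Summing the indicators: E[X] = Σ_H E[X_H] = 653837184000 · p^{16} = 653837184000 · 33232930569601/18446744073709551616 = 21219654042671322112875/18014398509481984.
Numerically: E[X] ≈ 1.18e+06.

E[X] = 653837184000 · (7/16)^{16} = 21219654042671322112875/18014398509481984 ≈ 1.18e+06.


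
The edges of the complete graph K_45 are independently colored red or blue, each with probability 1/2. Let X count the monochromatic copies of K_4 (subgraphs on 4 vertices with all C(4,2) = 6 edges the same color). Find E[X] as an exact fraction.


Let X = Σ_S X_S over the C(45, 4) = 148995 subsets S of size 4, where X_S = 1 if the K_4 on S is monochromatic.
For a fixed S, the K_4 on S has C(4, 2) = 6 edges. P[all 6 edges red] = (1/2)^6, and likewise for blue, so P[monochromatic] = 2·(1/2)^6 = 2^{1 − 6} = 1/32.
By linearity: E[X] = C(45, 4) · 2^{1 − 6} = 148995 · 1/32 = 148995/32.
Numerically: E[X] ≈ 4656.093750.

E[X] = C(45,4)·2^(1−C(4,2)) = 148995/32 ≈ 4656.093750.


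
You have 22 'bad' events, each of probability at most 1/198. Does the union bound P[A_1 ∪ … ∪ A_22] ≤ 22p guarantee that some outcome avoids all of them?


Union bound: P[∪_{i=1}^{22} A_i] ≤ Σ_i P[A_i] ≤ 22·p = 22·(1/198) = 1/9.
Numerically: 1/9 ≈ 0.111.
Is 1/9 < 1? YES.
Since P[∪ A_i] ≤ 1/9 < 1, the complement has P[∩ A_i^c] ≥ 1 − 1/9 = 8/9 > 0, so some outcome avoids every A_i.

22·p = 1/9 ≈ 0.111; existence CERTIFIED by the union bound.


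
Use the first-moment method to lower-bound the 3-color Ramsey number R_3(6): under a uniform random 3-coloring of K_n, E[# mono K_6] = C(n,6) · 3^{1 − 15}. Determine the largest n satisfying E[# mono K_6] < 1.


We need C(n, 6) · 3^{1 − 15} < 1, i.e. C(n, 6) < 3^{15 − 1} = 4782969.
Check values of n near the boundary:
  n = 39: C(39, 6) = 3262623; 3262623 < 4782969? YES
  n = 40: C(40, 6) = 3838380; 3838380 < 4782969? YES
  n = 41: C(41, 6) = 4496388; 4496388 < 4782969? YES
  n = 42: C(42, 6) = 5245786; 5245786 < 4782969? NO
  n = 43: C(43, 6) = 6096454; 6096454 < 4782969? NO
The largest n with C(n, 6) < 4782969 is n = 41 (where E[X] = 1498796/1594323 ≈ 0.94008). Hence R_3(6) > 41, i.e. R_3(6) ≥ 42.

Largest n = 41; hence R_3(6) > 41.


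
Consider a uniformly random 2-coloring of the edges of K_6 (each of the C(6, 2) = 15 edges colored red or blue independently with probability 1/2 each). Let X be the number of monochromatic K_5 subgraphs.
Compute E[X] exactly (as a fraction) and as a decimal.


Let X = Σ_S X_S over the C(6, 5) = 6 subsets S of size 5, where X_S = 1 if the K_5 on S is monochromatic.
For a fixed S, the K_5 on S has C(5, 2) = 10 edges. P[all 10 edges red] = (1/2)^10, and likewise for blue, so P[monochromatic] = 2·(1/2)^10 = 2^{1 − 10} = 1/512.
Summing: E[X] = C(6, 5) · 2^{1 − 10} = 6 · 1/512 = 3/256.
Numerically: E[X] ≈ 0.011719.

E[X] = C(6,5)·2^(1−C(5,2)) = 3/256 ≈ 0.011719.


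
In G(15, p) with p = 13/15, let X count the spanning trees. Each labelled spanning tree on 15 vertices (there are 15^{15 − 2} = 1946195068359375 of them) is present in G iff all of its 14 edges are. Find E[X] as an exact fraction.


K_15 has 15^{15 − 2} = 1946195068359375 labelled spanning trees.
For each such spanning tree H, let X_H = 1 if all 14 edges of H are present in G. Then P[X_H = 1] = p^{14} = (13/15)^{14} = 3937376385699289/29192926025390625.
By linearity of expectation: E[X] = Σ_H E[X_H] = 1946195068359375 · p^{14} = 1946195068359375 · 3937376385699289/29192926025390625 = 3937376385699289/15.
Numerically: E[X] ≈ 2.625e+14.

E[X] = 1946195068359375 · (13/15)^{14} = 3937376385699289/15 ≈ 2.625e+14.


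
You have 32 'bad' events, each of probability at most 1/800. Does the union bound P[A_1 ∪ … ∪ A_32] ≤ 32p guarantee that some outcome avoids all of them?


Union bound: P[∪_{i=1}^{32} A_i] ≤ Σ_i P[A_i] ≤ 32·p = 32·(1/800) = 1/25.
Numerically: 1/25 ≈ 0.0400.
Is 1/25 < 1? YES.
Since P[∪ A_i] ≤ 1/25 < 1, the complement has P[∩ A_i^c] ≥ 1 − 1/25 = 24/25 > 0, so some outcome avoids every A_i.

32·p = 1/25 ≈ 0.0400; existence CERTIFIED by the union bound.


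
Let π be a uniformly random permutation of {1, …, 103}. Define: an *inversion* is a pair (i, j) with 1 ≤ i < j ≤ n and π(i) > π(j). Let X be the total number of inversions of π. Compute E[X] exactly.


Write X = Σ X_I over the C(103, 2) = 5253 pairs i < j, with X_I the indicator of one inversion.
There are 5253 indicators.
For each fixed pair i < j, the values π(i) and π(j) are two distinct elements of {1, …, 103} in uniformly random order; by symmetry P[π(i) > π(j)] = 1/2.
By linearity: E[X] = 5253 · (1/2) = C(103, 2) · (1/2) = 5253/2 = 5253/2 ≈ 2626.500.

E[X] = 5253/2 = 2626.500.


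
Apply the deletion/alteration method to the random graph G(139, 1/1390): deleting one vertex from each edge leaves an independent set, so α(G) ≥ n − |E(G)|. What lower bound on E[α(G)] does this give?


E[|E(G)|] = C(139, 2)·p = 9591 · (1/1390) = 69/10.
E[α(G)] ≥ n − E[|E(G)|] = 139 − 69/10 = 1321/10.
Numerically: ≈ 132.1000.
(This is only a lower bound; the true E[α(G)] may be larger.)

E[α(G)] ≥ 1321/10 ≈ 132.1000.


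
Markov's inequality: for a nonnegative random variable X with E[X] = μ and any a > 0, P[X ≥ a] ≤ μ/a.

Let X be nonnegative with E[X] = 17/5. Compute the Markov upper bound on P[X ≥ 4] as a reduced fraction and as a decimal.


μ = E[X] = 17/5, a = 4.
Markov: P[X ≥ 4] ≤ μ/a = (17/5)/4 = 17/20.
Numerically: ≈ 0.850000.
(Since a = 4 > μ = 3.400000, the bound 17/20 is < 1 and informative.)

P[X ≥ 4] ≤ 17/20 ≈ 0.850000.


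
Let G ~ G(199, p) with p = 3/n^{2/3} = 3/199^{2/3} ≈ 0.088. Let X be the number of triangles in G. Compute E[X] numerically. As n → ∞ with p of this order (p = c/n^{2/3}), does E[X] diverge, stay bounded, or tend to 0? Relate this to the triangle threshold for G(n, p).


Number of potential triangles: C(199, 3) = 1293699.
Each occurs with probability p³ ≈ (0.088)³ ≈ 6.81801e-04.
By linearity: E[X] = C(199, 3)·p³ ≈ 1293699 · 6.81801e-04 ≈ 882.045.
Since α = 2/3 < 1, p = c/n^{2/3} ≫ 1/n is above the triangle threshold p ~ 1/n. Asymptotically E[X] ~ (c³/6)·n^{3(1−α)} = (3³/6)·n^{1} → ∞; triangles are abundant w.h.p.

E[X] ≈ 882.045; in regime p = Θ(1/n^{2/3}) E[X] diverges (above the triangle threshold p ~ 1/n).


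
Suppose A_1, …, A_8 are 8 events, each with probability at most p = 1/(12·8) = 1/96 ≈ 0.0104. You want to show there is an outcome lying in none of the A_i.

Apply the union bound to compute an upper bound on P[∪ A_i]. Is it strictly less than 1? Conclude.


Union bound: P[∪_{i=1}^{8} A_i] ≤ Σ_i P[A_i] ≤ 8·p = 8·(1/96) = 1/12.
Numerically: 1/12 ≈ 0.0833.
Is 1/12 < 1? YES.
Since P[∪ A_i] ≤ 1/12 < 1, the complement has P[∩ A_i^c] ≥ 1 − 1/12 = 11/12 > 0, so some outcome avoids every A_i.

8·p = 1/12 ≈ 0.0833; existence CERTIFIED by the union bound.


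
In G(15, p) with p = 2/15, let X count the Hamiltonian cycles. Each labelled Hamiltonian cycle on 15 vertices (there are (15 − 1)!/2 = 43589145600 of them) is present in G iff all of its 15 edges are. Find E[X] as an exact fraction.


K_15 has (15 − 1)!/2 = 43589145600 labelled Hamiltonian cycles.
For each such Hamiltonian cycle H, let X_H = 1 if all 15 edges of H are present in G. Then P[X_H = 1] = p^{15} = (2/15)^{15} = 32768/437893890380859375.
By linearity of expectation: E[X] = Σ_H E[X_H] = 43589145600 · p^{15} = 43589145600 · 32768/437893890380859375 = 235115905024/72081298828125.
Numerically: E[X] ≈ 0.00326182.

E[X] = 43589145600 · (2/15)^{15} = 235115905024/72081298828125 ≈ 0.00326182.


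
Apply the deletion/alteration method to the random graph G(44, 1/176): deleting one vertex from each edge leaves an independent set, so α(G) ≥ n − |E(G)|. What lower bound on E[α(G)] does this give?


E[|E(G)|] = C(44, 2)·p = 946 · (1/176) = 43/8.
E[α(G)] ≥ n − E[|E(G)|] = 44 − 43/8 = 309/8.
Numerically: ≈ 38.625000.
(This is only a lower bound; the true E[α(G)] may be larger.)

E[α(G)] ≥ 309/8 ≈ 38.625000.


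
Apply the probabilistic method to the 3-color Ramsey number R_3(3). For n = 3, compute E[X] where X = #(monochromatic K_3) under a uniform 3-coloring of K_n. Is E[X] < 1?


E[X] = C(3, 3) · 3^{1 − 3} = 1 · 3^{−2} = 1/9.
As a reduced fraction: E[X] = 1/9 ≈ 0.1111.
Is E[X] < 1? YES.
Since E[X] < 1, there exists a 3-coloring of K_{3} with no monochromatic K_3; hence R_3(3) > 3.

E[X] = 1/9 ≈ 0.1111; E[X] < 1, so R_3(3) > 3.


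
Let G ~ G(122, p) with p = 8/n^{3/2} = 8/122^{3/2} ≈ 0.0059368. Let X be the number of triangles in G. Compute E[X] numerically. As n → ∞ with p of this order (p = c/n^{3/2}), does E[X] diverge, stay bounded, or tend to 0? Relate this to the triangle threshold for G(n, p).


Number of potential triangles: C(122, 3) = 295240.
Each occurs with probability p³ ≈ (0.0059368)³ ≈ 2.0924290e-07.
By linearity: E[X] = C(122, 3)·p³ ≈ 295240 · 2.0924290e-07 ≈ 0.06178.
Since α = 3/2 > 1, p = c/n^{3/2} = o(1/n) is below the triangle threshold p ~ 1/n. Asymptotically E[X] ~ (c³/6)·n^{3(1−α)} = (8³/6)·n^{-1.5} → 0, so by Markov's inequality G has no triangles w.h.p.

E[X] ≈ 0.06178; in regime p = Θ(1/n^{3/2}) E[X] tends to 0 (below the triangle threshold p ~ 1/n).


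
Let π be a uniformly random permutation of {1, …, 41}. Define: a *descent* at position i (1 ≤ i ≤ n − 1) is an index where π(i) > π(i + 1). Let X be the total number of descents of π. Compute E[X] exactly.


Write X = Σ X_I over i = 1, …, 40, with X_I the indicator of one descent.
There are 40 indicators.
For each fixed i, the pair (π(i), π(i+1)) is a uniformly random ordered pair of distinct values from {1, …, 41}; by symmetry P[π(i) > π(i+1)] = 1/2.
By linearity: E[X] = 40 · (1/2) = (41 − 1) · (1/2) = 20 ≈ 20.00000.

E[X] = 20 = 20.00000.


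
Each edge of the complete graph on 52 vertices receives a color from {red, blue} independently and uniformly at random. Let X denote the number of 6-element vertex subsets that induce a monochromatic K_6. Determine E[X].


Let X = Σ_S X_S over the C(52, 6) = 20358520 subsets S of size 6, where X_S = 1 if the K_6 on S is monochromatic.
For a fixed S, the K_6 on S has C(6, 2) = 15 edges. P[all 15 edges red] = (1/2)^15, and likewise for blue, so P[monochromatic] = 2·(1/2)^15 = 2^{1 − 15} = 1/16384.
By linearity of expectation: E[X] = C(52, 6) · 2^{1 − 15} = 20358520 · 1/16384 = 2544815/2048.
Numerically: E[X] ≈ 1242.58545.

E[X] = C(52,6)·2^(1−C(6,2)) = 2544815/2048 ≈ 1242.58545.


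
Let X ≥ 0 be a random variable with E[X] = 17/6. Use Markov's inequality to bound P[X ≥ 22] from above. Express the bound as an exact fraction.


μ = E[X] = 17/6, a = 22.
Markov: P[X ≥ 22] ≤ μ/a = (17/6)/22 = 17/132.
Numerically: ≈ 0.128788.
(Since a = 22 > μ = 2.833333, the bound 17/132 is < 1 and informative.)

P[X ≥ 22] ≤ 17/132 ≈ 0.128788.


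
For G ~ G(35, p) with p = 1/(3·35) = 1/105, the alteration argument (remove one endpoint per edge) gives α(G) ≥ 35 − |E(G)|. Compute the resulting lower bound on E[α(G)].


E[|E(G)|] = C(35, 2)·p = 595 · (1/105) = 17/3.
E[α(G)] ≥ n − E[|E(G)|] = 35 − 17/3 = 88/3.
Numerically: ≈ 29.333333.
(This is only a lower bound; the true E[α(G)] may be larger.)

E[α(G)] ≥ 88/3 ≈ 29.333333.


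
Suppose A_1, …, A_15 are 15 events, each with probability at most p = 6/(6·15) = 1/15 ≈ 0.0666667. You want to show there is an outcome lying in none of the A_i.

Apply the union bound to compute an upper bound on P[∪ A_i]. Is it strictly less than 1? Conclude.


Union bound: P[∪_{i=1}^{15} A_i] ≤ Σ_i P[A_i] ≤ 15·p = 15·(1/15) = 1.
Numerically: 1 ≈ 1.0000000.
Is 1 < 1? NO.
Since the bound 1 is ≥ 1, the union bound is uninformative here; it does NOT by itself certify existence.

15·p = 1 ≈ 1.0000000; existence NOT certified by the union bound.


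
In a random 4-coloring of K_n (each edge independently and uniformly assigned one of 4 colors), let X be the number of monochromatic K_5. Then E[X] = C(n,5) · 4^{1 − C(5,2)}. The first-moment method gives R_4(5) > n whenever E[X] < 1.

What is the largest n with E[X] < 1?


We need C(n, 5) · 4^{1 − 10} < 1, i.e. C(n, 5) < 4^{10 − 1} = 262144.
Check values of n near the boundary:
  n = 28: C(28, 5) = 98280; 98280 < 262144? YES
  n = 29: C(29, 5) = 118755; 118755 < 262144? YES
  n = 30: C(30, 5) = 142506; 142506 < 262144? YES
  n = 31: C(31, 5) = 169911; 169911 < 262144? YES
  n = 32: C(32, 5) = 201376; 201376 < 262144? YES
  n = 33: C(33, 5) = 237336; 237336 < 262144? YES
  n = 34: C(34, 5) = 278256; 278256 < 262144? NO
The largest n with C(n, 5) < 262144 is n = 33 (where E[X] = 29667/32768 ≈ 0.9053650). Hence R_4(5) > 33, i.e. R_4(5) ≥ 34.

Largest n = 33; hence R_4(5) > 33.


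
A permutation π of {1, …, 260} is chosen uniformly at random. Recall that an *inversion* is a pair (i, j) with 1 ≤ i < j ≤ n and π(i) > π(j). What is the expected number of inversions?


Write X = Σ X_I over the C(260, 2) = 33670 pairs i < j, with X_I the indicator of one inversion.
There are 33670 indicators.
For each fixed pair i < j, the values π(i) and π(j) are two distinct elements of {1, …, 260} in uniformly random order; by symmetry P[π(i) > π(j)] = 1/2.
By linearity: E[X] = 33670 · (1/2) = C(260, 2) · (1/2) = 33670/2 = 16835 ≈ 16835.00000.

E[X] = 16835 = 16835.00000.


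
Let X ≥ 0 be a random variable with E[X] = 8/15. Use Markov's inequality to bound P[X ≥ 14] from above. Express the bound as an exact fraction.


μ = E[X] = 8/15, a = 14.
Markov: P[X ≥ 14] ≤ μ/a = (8/15)/14 = 4/105.
Numerically: ≈ 0.038.
(Since a = 14 > μ = 0.533, the bound 4/105 is < 1 and informative.)

P[X ≥ 14] ≤ 4/105 ≈ 0.038.


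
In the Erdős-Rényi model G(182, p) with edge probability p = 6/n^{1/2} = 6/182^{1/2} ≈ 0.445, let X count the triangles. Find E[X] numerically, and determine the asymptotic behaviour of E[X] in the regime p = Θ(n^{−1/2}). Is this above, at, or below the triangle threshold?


Number of potential triangles: C(182, 3) = 988260.
Each occurs with probability p³ ≈ (0.445)³ ≈ 8.79724e-02.
By linearity: E[X] = C(182, 3)·p³ ≈ 988260 · 8.79724e-02 ≈ 86939.650.
Since α = 1/2 < 1, p = c/n^{1/2} ≫ 1/n is above the triangle threshold p ~ 1/n. Asymptotically E[X] ~ (c³/6)·n^{3(1−α)} = (6³/6)·n^{1.5} → ∞; triangles are abundant w.h.p.

E[X] ≈ 86939.650; in regime p = Θ(1/n^{1/2}) E[X] diverges (above the triangle threshold p ~ 1/n).


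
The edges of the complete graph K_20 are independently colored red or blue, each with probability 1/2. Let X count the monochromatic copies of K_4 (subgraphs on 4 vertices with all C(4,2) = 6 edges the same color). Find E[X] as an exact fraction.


Let X = Σ_S X_S over the C(20, 4) = 4845 subsets S of size 4, where X_S = 1 if the K_4 on S is monochromatic.
For a fixed S, the K_4 on S has C(4, 2) = 6 edges. P[all 6 edges red] = (1/2)^6, and likewise for blue, so P[monochromatic] = 2·(1/2)^6 = 2^{1 − 6} = 1/32.
By linearity: E[X] = C(20, 4) · 2^{1 − 6} = 4845 · 1/32 = 4845/32.
Numerically: E[X] ≈ 151.406250.

E[X] = C(20,4)·2^(1−C(4,2)) = 4845/32 ≈ 151.406250.


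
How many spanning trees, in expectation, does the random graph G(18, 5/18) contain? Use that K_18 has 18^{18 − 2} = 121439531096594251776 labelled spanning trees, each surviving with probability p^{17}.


K_18 has 18^{18 − 2} = 121439531096594251776 labelled spanning trees.
For each such spanning tree H, let X_H = 1 if all 17 edges of H are present in G. Then P[X_H = 1] = p^{17} = (5/18)^{17} = 762939453125/2185911559738696531968.
By linearity of expectation: E[X] = Σ_H E[X_H] = 121439531096594251776 · p^{17} = 121439531096594251776 · 762939453125/2185911559738696531968 = 762939453125/18.
Numerically: E[X] ≈ 4.2386e+10.

E[X] = 121439531096594251776 · (5/18)^{17} = 762939453125/18 ≈ 4.2386e+10.


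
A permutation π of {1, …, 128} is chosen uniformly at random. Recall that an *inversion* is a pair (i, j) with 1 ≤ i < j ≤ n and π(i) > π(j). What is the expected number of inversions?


Write X = Σ X_I over the C(128, 2) = 8128 pairs i < j, with X_I the indicator of one inversion.
There are 8128 indicators.
For each fixed pair i < j, the values π(i) and π(j) are two distinct elements of {1, …, 128} in uniformly random order; by symmetry P[π(i) > π(j)] = 1/2.
By linearity: E[X] = 8128 · (1/2) = C(128, 2) · (1/2) = 8128/2 = 4064 ≈ 4064.000000.

E[X] = 4064 = 4064.000000.


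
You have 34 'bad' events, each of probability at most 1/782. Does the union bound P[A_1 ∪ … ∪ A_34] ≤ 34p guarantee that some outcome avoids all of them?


Union bound: P[∪_{i=1}^{34} A_i] ≤ Σ_i P[A_i] ≤ 34·p = 34·(1/782) = 1/23.
Numerically: 1/23 ≈ 0.043.
Is 1/23 < 1? YES.
Since P[∪ A_i] ≤ 1/23 < 1, the complement has P[∩ A_i^c] ≥ 1 − 1/23 = 22/23 > 0, so some outcome avoids every A_i.

34·p = 1/23 ≈ 0.043; existence CERTIFIED by the union bound.


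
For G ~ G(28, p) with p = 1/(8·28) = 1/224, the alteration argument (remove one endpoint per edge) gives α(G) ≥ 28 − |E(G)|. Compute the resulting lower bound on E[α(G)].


E[|E(G)|] = C(28, 2)·p = 378 · (1/224) = 27/16.
E[α(G)] ≥ n − E[|E(G)|] = 28 − 27/16 = 421/16.
Numerically: ≈ 26.3125.
(This is only a lower bound; the true E[α(G)] may be larger.)

E[α(G)] ≥ 421/16 ≈ 26.3125.


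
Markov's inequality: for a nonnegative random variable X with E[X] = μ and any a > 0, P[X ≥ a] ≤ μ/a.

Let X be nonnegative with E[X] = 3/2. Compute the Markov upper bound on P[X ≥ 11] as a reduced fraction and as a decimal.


μ = E[X] = 3/2, a = 11.
Markov: P[X ≥ 11] ≤ μ/a = (3/2)/11 = 3/22.
Numerically: ≈ 0.136.
(Since a = 11 > μ = 1.500, the bound 3/22 is < 1 and informative.)

P[X ≥ 11] ≤ 3/22 ≈ 0.136.


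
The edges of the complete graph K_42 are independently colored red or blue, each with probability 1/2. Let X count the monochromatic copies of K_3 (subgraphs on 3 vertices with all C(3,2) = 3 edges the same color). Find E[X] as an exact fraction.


Let X = Σ_S X_S over the C(42, 3) = 11480 subsets S of size 3, where X_S = 1 if the K_3 on S is monochromatic.
For a fixed S, the K_3 on S has C(3, 2) = 3 edges. P[all 3 edges red] = (1/2)^3, and likewise for blue, so P[monochromatic] = 2·(1/2)^3 = 2^{1 − 3} = 1/4.
By linearity: E[X] = C(42, 3) · 2^{1 − 3} = 11480 · 1/4 = 2870.
Numerically: E[X] ≈ 2870.0000.

E[X] = C(42,3)·2^(1−C(3,2)) = 2870 ≈ 2870.0000.


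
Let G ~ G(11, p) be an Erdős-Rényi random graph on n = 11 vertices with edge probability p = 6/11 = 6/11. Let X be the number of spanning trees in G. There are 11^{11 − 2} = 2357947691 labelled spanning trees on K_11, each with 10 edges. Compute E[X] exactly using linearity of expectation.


K_11 has 11^{11 − 2} = 2357947691 labelled spanning trees.
For each such spanning tree H, let X_H = 1 if all 10 edges of H are present in G. Then P[X_H = 1] = p^{10} = (6/11)^{10} = 60466176/25937424601.
By linearity: E[X] = Σ_H E[X_H] = 2357947691 · p^{10} = 2357947691 · 60466176/25937424601 = 60466176/11.
Numerically: E[X] ≈ 5.4969e+06.

E[X] = 2357947691 · (6/11)^{10} = 60466176/11 ≈ 5.4969e+06.


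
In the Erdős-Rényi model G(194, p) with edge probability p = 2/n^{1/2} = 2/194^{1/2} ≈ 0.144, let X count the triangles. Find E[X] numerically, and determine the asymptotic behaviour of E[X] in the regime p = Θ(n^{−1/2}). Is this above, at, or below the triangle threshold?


Number of potential triangles: C(194, 3) = 1198144.
Each occurs with probability p³ ≈ (0.144)³ ≈ 2.96065e-03.
By linearity: E[X] = C(194, 3)·p³ ≈ 1198144 · 2.96065e-03 ≈ 3547.288.
Since α = 1/2 < 1, p = c/n^{1/2} ≫ 1/n is above the triangle threshold p ~ 1/n. Asymptotically E[X] ~ (c³/6)·n^{3(1−α)} = (2³/6)·n^{1.5} → ∞; triangles are abundant w.h.p.

E[X] ≈ 3547.288; in regime p = Θ(1/n^{1/2}) E[X] diverges (above the triangle threshold p ~ 1/n).


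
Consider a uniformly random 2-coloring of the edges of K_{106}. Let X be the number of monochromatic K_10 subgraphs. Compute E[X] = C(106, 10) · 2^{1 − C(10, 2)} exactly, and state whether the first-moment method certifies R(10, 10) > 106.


E[X] = C(106, 10) · 2^{1 − 45} = 31853506369685 · 2^{−44} = 31853506369685/17592186044416.
As a reduced fraction: E[X] = 31853506369685/17592186044416 ≈ 1.810662.
Is E[X] < 1? NO.
Since E[X] ≥ 1, the first-moment bound is inconclusive at n = 106; it does NOT by itself certify R(10, 10) > 106.

E[X] = 31853506369685/17592186044416 ≈ 1.810662; E[X] ≥ 1; first-moment method inconclusive here.


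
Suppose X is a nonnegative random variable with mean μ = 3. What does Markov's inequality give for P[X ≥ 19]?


μ = E[X] = 3, a = 19.
Markov: P[X ≥ 19] ≤ μ/a = (3)/19 = 3/19.
Numerically: ≈ 0.1579.
(Since a = 19 > μ = 3.0000, the bound 3/19 is < 1 and informative.)

P[X ≥ 19] ≤ 3/19 ≈ 0.1579.


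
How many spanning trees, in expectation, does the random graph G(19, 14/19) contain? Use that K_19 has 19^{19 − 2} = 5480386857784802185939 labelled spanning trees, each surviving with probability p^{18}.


K_19 has 19^{19 − 2} = 5480386857784802185939 labelled spanning trees.
For each such spanning tree H, let X_H = 1 if all 18 edges of H are present in G. Then P[X_H = 1] = p^{18} = (14/19)^{18} = 426878854210636742656/104127350297911241532841.
By linearity of expectation: E[X] = Σ_H E[X_H] = 5480386857784802185939 · p^{18} = 5480386857784802185939 · 426878854210636742656/104127350297911241532841 = 426878854210636742656/19.
Numerically: E[X] ≈ 2.24673e+19.

E[X] = 5480386857784802185939 · (14/19)^{18} = 426878854210636742656/19 ≈ 2.24673e+19.
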